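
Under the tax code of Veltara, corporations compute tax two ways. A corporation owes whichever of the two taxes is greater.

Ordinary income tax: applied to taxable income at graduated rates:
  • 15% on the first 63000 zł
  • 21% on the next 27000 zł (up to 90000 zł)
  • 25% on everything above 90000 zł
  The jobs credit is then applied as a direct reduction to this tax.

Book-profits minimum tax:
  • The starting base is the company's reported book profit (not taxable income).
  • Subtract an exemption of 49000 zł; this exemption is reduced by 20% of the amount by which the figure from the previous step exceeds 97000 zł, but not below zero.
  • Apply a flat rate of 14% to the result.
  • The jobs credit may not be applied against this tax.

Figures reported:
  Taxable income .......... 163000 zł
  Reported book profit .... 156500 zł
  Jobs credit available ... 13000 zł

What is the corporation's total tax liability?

20370 zł

Ordinary income tax:
  63000 zł × 15% = 9450 zł
  27000 zł × 21% = 5670 zł
  73000 zł × 25% = 18250 zł
  → 33370 zł
  Less jobs credit 13000 zł → 20370 zł

Book-profits minimum tax:
  Base (reported book profit): 156500 zł
  Exemption: 49000 zł − 20% × (156500 zł − 97000 zł) = 49000 zł − 11900 zł = 37100 zł
  Base: 156500 zł − 37100 zł = 119400 zł
  119400 zł × 14% = 16716 zł

20370 zł > 16716 zł, so the ordinary income tax governs.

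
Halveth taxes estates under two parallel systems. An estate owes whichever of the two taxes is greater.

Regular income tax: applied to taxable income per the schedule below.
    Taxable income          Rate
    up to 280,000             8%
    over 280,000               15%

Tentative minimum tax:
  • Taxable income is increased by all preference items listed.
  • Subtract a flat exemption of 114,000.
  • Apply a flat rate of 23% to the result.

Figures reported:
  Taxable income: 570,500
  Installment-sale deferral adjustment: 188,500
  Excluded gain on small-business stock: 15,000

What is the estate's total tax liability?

151,800

Tentative minimum tax:
  Adjusted income: 570,500 + 188,500 + 15,000 = 774,000
  Less exemption 114,000 → base 660,000
  660,000 × 23% = 151,800

Regular income tax:
  280,000 × 8% = 22,400
  290,500 × 15% = 43,575
  → 65,975

151,800 > 65,975, so the tentative minimum tax is the binding amount.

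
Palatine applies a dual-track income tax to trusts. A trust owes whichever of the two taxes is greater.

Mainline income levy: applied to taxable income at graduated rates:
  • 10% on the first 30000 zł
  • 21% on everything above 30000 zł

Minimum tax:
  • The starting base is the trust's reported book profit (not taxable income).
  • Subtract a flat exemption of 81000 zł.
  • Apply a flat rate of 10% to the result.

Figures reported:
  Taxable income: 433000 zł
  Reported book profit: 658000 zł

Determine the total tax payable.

87630 zł

Minimum tax:
  Base (reported book profit): 658000 zł
  Less exemption 81000 zł → base 577000 zł
  577000 zł × 10% = 57700 zł

Mainline income levy:
  30000 zł × 10% = 3000 zł
  403000 zł × 21% = 84630 zł
  → 87630 zł

87630 zł > 57700 zł, so the mainline income levy governs.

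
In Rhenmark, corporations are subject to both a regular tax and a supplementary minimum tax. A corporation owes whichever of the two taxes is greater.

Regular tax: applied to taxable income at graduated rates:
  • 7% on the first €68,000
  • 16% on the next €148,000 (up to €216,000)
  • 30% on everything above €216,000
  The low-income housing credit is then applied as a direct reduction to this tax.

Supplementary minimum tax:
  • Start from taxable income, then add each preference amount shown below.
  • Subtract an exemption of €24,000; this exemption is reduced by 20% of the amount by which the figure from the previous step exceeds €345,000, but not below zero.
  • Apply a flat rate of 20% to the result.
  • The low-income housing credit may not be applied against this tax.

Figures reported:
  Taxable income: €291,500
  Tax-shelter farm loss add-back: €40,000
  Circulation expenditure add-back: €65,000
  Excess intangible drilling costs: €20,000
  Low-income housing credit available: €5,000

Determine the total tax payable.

€81,360

Regular tax:
  €68,000 × 7% = €4,760
  €148,000 × 16% = €23,680
  €75,500 × 30% = €22,650
  → €51,090
  Less low-income housing credit €5,000 → €46,090

Supplementary minimum tax:
  Adjusted income: €291,500 + €40,000 + €65,000 + €20,000 = €416,500
  Exemption: €24,000 − 20% × (€416,500 − €345,000) = €24,000 − €14,300 = €9,700
  Base: €416,500 − €9,700 = €406,800
  €406,800 × 20% = €81,360

€81,360 > €46,090, so the supplementary minimum tax is the binding amount.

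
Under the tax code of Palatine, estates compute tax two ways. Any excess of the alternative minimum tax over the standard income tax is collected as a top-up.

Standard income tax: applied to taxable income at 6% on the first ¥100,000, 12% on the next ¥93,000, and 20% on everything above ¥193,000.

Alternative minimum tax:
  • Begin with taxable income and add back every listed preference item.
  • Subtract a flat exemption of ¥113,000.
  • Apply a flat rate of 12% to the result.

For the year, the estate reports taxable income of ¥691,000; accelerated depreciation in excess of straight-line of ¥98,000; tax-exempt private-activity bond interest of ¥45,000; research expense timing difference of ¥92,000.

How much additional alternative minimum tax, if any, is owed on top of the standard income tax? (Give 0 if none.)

¥0

Alternative minimum tax:
  Adjusted income: ¥691,000 + ¥98,000 + ¥45,000 + ¥92,000 = ¥926,000
  Less exemption ¥113,000 → base ¥813,000
  ¥813,000 × 12% = ¥97,560

Standard income tax:
  ¥100,000 × 6% = ¥6,000
  ¥93,000 × 12% = ¥11,160
  ¥498,000 × 20% = ¥99,600
  → ¥116,760

¥97,560 ≤ ¥116,760, so no add-on is due.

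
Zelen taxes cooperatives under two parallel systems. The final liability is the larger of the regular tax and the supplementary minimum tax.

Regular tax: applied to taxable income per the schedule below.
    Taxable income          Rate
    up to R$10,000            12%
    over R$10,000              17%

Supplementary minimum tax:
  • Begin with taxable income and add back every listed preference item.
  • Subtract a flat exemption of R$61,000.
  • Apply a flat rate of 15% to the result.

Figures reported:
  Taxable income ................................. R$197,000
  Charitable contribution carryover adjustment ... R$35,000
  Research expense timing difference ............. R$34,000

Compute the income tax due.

Regular tax:
  R$10,000 × 12% = R$1,200
  R$187,000 × 17% = R$31,790
  → R$32,990

Supplementary minimum tax:
  Adjusted income: R$197,000 + R$35,000 + R$34,000 = R$266,000
  Less exemption R$61,000 → base R$205,000
  R$205,000 × 15% = R$30,750

R$32,990 > R$30,750, so the regular tax governs.

R$32,990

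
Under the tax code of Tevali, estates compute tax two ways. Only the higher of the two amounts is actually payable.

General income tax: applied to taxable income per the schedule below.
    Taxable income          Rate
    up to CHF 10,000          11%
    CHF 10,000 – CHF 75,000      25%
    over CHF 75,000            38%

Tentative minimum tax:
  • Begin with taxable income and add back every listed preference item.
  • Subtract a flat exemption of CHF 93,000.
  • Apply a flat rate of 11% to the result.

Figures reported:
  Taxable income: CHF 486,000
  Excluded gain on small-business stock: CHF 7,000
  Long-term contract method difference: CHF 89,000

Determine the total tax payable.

Tentative minimum tax:
  Adjusted income: CHF 486,000 + CHF 7,000 + CHF 89,000 = CHF 582,000
  Less exemption CHF 93,000 → base CHF 489,000
  CHF 489,000 × 11% = CHF 53,790

General income tax:
  CHF 10,000 × 11% = CHF 1,100
  CHF 65,000 × 25% = CHF 16,250
  CHF 411,000 × 38% = CHF 156,180
  → CHF 173,530

CHF 173,530 > CHF 53,790, so the general income tax governs.

CHF 173,530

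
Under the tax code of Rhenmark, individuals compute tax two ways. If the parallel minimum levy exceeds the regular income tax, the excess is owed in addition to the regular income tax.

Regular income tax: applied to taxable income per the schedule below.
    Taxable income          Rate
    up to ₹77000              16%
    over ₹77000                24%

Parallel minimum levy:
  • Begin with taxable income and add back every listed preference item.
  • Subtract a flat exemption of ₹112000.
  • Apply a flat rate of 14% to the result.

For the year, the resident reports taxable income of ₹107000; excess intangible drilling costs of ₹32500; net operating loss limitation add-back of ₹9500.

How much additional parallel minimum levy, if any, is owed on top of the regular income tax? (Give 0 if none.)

Parallel minimum levy:
  Adjusted income: ₹107000 + ₹32500 + ₹9500 = ₹149000
  Less exemption ₹112000 → base ₹37000
  ₹37000 × 14% = ₹5180

Regular income tax:
  ₹77000 × 16% = ₹12320
  ₹30000 × 24% = ₹7200
  → ₹19520

₹5180 ≤ ₹19520, so no add-on is due.

₹0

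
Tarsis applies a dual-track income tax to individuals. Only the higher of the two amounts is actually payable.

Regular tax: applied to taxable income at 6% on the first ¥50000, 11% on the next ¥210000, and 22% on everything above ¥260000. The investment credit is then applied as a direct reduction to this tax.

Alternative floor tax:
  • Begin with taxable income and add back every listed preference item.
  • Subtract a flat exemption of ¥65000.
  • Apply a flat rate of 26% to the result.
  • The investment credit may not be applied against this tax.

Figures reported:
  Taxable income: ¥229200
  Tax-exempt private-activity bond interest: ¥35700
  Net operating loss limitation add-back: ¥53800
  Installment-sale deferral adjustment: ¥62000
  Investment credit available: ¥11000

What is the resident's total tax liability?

Regular tax:
  ¥50000 × 6% = ¥3000
  ¥179200 × 11% = ¥19712
  → ¥22712
  Less investment credit ¥11000 → ¥11712

Alternative floor tax:
  Adjusted income: ¥229200 + ¥35700 + ¥53800 + ¥62000 = ¥380700
  Less exemption ¥65000 → base ¥315700
  ¥315700 × 26% = ¥82082

¥82082 > ¥11712, so the alternative floor tax is the binding amount.

¥82082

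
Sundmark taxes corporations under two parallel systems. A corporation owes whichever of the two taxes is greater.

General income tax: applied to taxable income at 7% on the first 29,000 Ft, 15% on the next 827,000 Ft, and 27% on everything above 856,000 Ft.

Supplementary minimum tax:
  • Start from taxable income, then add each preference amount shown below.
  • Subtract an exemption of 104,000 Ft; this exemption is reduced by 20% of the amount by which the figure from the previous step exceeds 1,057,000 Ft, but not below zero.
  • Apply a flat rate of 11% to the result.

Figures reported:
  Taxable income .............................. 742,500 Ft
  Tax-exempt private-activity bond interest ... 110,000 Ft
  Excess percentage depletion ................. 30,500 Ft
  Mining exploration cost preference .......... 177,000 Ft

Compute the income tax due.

Supplementary minimum tax:
  Adjusted income: 742,500 Ft + 110,000 Ft + 30,500 Ft + 177,000 Ft = 1,060,000 Ft
  Exemption: 104,000 Ft − 20% × (1,060,000 Ft − 1,057,000 Ft) = 104,000 Ft − 600 Ft = 103,400 Ft
  Base: 1,060,000 Ft − 103,400 Ft = 956,600 Ft
  956,600 Ft × 11% = 105,226 Ft

General income tax:
  29,000 Ft × 7% = 2,030 Ft
  713,500 Ft × 15% = 107,025 Ft
  → 109,055 Ft

109,055 Ft > 105,226 Ft, so the general income tax governs.

109,055 Ft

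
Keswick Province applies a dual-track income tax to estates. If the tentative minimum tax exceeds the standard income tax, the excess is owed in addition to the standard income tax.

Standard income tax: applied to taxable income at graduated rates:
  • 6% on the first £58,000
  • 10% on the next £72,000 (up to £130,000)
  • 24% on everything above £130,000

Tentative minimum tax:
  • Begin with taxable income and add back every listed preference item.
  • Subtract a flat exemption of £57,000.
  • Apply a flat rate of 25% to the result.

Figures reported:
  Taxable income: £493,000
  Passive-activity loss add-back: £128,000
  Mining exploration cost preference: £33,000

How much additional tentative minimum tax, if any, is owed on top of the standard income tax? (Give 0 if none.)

£51,450

Standard income tax:
  £58,000 × 6% = £3,480
  £72,000 × 10% = £7,200
  £363,000 × 24% = £87,120
  → £97,800

Tentative minimum tax:
  Adjusted income: £493,000 + £128,000 + £33,000 = £654,000
  Less exemption £57,000 → base £597,000
  £597,000 × 25% = £149,250

Excess of tentative minimum tax over standard income tax: £149,250 − £97,800 = £51,450.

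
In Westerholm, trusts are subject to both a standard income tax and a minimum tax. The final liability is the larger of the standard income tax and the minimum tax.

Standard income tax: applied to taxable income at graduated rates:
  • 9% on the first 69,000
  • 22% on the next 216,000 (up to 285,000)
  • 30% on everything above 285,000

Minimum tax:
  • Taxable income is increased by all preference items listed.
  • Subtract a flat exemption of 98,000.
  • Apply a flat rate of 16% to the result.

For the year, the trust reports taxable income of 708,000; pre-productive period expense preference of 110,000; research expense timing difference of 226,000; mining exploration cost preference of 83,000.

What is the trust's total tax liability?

Minimum tax:
  Adjusted income: 708,000 + 110,000 + 226,000 + 83,000 = 1,127,000
  Less exemption 98,000 → base 1,029,000
  1,029,000 × 16% = 164,640

Standard income tax:
  69,000 × 9% = 6,210
  216,000 × 22% = 47,520
  423,000 × 30% = 126,900
  → 180,630

180,630 > 164,640, so the standard income tax governs.

180,630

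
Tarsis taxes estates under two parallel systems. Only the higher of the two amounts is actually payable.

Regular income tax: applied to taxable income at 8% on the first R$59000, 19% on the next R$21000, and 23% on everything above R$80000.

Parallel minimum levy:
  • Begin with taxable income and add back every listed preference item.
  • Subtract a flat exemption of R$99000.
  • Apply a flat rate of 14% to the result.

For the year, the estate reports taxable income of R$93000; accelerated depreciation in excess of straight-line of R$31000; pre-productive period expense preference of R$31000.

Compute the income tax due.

Parallel minimum levy:
  Adjusted income: R$93000 + R$31000 + R$31000 = R$155000
  Less exemption R$99000 → base R$56000
  R$56000 × 14% = R$7840

Regular income tax:
  R$59000 × 8% = R$4720
  R$21000 × 19% = R$3990
  R$13000 × 23% = R$2990
  → R$11700

R$11700 > R$7840, so the regular income tax governs.

R$11700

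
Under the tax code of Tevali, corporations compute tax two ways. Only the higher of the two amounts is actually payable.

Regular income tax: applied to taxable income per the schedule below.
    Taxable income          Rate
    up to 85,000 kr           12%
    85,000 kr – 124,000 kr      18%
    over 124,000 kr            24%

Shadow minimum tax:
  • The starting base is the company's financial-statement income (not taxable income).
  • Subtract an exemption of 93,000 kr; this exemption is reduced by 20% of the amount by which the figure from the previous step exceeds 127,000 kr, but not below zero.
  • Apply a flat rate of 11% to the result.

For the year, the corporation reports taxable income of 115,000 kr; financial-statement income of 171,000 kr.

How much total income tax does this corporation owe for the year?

Shadow minimum tax:
  Base (financial-statement income): 171,000 kr
  Exemption: 93,000 kr − 20% × (171,000 kr − 127,000 kr) = 93,000 kr − 8,800 kr = 84,200 kr
  Base: 171,000 kr − 84,200 kr = 86,800 kr
  86,800 kr × 11% = 9,548 kr

Regular income tax:
  85,000 kr × 12% = 10,200 kr
  30,000 kr × 18% = 5,400 kr
  → 15,600 kr

15,600 kr > 9,548 kr, so the regular income tax governs.

15,600 kr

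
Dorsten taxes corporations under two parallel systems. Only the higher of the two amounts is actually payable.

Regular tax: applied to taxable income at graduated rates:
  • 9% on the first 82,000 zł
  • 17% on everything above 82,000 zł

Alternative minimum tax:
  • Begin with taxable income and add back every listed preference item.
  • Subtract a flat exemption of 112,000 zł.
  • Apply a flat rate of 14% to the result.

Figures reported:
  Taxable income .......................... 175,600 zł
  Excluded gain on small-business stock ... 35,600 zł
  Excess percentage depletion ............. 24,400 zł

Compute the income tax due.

Alternative minimum tax:
  Adjusted income: 175,600 zł + 35,600 zł + 24,400 zł = 235,600 zł
  Less exemption 112,000 zł → base 123,600 zł
  123,600 zł × 14% = 17,304 zł

Regular tax:
  82,000 zł × 9% = 7,380 zł
  93,600 zł × 17% = 15,912 zł
  → 23,292 zł

23,292 zł > 17,304 zł, so the regular tax governs.

23,292 zł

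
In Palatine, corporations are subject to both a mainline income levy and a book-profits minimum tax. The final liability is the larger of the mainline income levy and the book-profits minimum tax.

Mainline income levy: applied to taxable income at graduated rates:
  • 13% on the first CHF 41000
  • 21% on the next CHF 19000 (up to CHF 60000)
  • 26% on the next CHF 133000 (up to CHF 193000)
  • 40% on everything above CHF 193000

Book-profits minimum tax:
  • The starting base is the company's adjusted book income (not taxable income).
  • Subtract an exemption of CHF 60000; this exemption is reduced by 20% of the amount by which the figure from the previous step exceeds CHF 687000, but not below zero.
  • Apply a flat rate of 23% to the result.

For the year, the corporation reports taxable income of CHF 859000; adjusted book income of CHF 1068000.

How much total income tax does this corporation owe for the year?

CHF 310300

Book-profits minimum tax:
  Base (adjusted book income): CHF 1068000
  Exemption: 20% × (CHF 1068000 − CHF 687000) = CHF 76200 ≥ CHF 60000, so the exemption is fully phased out
  Base: CHF 1068000 − CHF 0 = CHF 1068000
  CHF 1068000 × 23% = CHF 245640

Mainline income levy:
  CHF 41000 × 13% = CHF 5330
  CHF 19000 × 21% = CHF 3990
  CHF 133000 × 26% = CHF 34580
  CHF 666000 × 40% = CHF 266400
  → CHF 310300

CHF 310300 > CHF 245640, so the mainline income levy governs.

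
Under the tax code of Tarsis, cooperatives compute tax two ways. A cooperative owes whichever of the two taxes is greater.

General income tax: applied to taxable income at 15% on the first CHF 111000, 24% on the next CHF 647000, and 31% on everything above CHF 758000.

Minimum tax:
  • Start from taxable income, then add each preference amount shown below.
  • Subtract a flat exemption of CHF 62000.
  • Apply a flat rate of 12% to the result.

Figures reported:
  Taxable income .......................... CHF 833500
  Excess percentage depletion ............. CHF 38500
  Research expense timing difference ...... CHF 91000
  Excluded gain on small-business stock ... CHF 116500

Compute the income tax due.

CHF 195335

Minimum tax:
  Adjusted income: CHF 833500 + CHF 38500 + CHF 91000 + CHF 116500 = CHF 1079500
  Less exemption CHF 62000 → base CHF 1017500
  CHF 1017500 × 12% = CHF 122100

General income tax:
  CHF 111000 × 15% = CHF 16650
  CHF 647000 × 24% = CHF 155280
  CHF 75500 × 31% = CHF 23405
  → CHF 195335

CHF 195335 > CHF 122100, so the general income tax governs.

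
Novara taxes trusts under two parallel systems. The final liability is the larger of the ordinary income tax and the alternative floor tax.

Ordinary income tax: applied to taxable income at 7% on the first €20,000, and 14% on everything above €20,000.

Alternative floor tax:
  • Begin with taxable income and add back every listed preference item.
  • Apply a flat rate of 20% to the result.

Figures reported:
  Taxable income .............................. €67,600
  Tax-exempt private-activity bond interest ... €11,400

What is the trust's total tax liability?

Ordinary income tax:
  €20,000 × 7% = €1,400
  €47,600 × 14% = €6,664
  → €8,064

Alternative floor tax:
  Adjusted income: €67,600 + €11,400 = €79,000
  €79,000 × 20% = €15,800

€15,800 > €8,064, so the alternative floor tax is the binding amount.

€15,800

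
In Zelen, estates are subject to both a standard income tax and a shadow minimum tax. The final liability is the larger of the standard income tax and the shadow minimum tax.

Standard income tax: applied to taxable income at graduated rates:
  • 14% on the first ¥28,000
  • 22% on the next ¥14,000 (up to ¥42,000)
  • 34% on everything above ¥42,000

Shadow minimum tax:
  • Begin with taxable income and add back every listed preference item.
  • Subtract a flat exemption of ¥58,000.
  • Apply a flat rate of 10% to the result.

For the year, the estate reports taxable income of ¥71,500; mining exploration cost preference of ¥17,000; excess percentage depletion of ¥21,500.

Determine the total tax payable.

Standard income tax:
  ¥28,000 × 14% = ¥3,920
  ¥14,000 × 22% = ¥3,080
  ¥29,500 × 34% = ¥10,030
  → ¥17,030

Shadow minimum tax:
  Adjusted income: ¥71,500 + ¥17,000 + ¥21,500 = ¥110,000
  Less exemption ¥58,000 → base ¥52,000
  ¥52,000 × 10% = ¥5,200

¥17,030 > ¥5,200, so the standard income tax governs.

¥17,030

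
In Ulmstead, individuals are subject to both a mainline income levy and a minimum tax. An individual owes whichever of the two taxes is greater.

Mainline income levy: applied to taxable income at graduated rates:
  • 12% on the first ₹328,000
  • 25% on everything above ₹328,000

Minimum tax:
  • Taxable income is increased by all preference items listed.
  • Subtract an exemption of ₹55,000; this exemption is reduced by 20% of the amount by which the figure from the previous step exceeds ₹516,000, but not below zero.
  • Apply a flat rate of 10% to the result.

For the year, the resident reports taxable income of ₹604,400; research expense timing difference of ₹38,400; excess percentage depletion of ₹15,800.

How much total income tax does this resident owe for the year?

Minimum tax:
  Adjusted income: ₹604,400 + ₹38,400 + ₹15,800 = ₹658,600
  Exemption: ₹55,000 − 20% × (₹658,600 − ₹516,000) = ₹55,000 − ₹28,520 = ₹26,480
  Base: ₹658,600 − ₹26,480 = ₹632,120
  ₹632,120 × 10% = ₹63,212

Mainline income levy:
  ₹328,000 × 12% = ₹39,360
  ₹276,400 × 25% = ₹69,100
  → ₹108,460

₹108,460 > ₹63,212, so the mainline income levy governs.

₹108,460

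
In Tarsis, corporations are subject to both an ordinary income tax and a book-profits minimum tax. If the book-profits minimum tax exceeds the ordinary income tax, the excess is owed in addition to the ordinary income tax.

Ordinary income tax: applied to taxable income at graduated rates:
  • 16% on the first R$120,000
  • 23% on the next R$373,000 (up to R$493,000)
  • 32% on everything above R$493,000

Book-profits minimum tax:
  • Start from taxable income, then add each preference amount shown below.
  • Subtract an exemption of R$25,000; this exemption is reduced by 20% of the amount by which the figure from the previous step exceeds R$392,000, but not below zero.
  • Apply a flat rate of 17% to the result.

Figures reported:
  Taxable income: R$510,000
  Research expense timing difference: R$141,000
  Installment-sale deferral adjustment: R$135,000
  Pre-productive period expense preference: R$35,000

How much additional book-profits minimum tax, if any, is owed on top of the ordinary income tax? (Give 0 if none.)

Ordinary income tax:
  R$120,000 × 16% = R$19,200
  R$373,000 × 23% = R$85,790
  R$17,000 × 32% = R$5,440
  → R$110,430

Book-profits minimum tax:
  Adjusted income: R$510,000 + R$141,000 + R$135,000 + R$35,000 = R$821,000
  Exemption: 20% × (R$821,000 − R$392,000) = R$85,800 ≥ R$25,000, so the exemption is fully phased out
  Base: R$821,000 − R$0 = R$821,000
  R$821,000 × 17% = R$139,570

Excess of book-profits minimum tax over ordinary income tax: R$139,570 − R$110,430 = R$29,140.

R$29,140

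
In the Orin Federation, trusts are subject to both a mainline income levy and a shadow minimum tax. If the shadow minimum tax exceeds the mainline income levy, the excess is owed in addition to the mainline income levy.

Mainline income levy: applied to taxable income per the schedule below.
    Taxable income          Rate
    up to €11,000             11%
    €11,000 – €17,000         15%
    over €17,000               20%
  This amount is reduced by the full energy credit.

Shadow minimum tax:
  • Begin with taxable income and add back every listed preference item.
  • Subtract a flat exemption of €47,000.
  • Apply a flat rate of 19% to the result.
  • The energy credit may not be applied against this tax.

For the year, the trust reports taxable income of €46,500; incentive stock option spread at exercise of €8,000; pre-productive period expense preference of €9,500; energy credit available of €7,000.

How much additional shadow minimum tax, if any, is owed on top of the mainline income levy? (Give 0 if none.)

Mainline income levy:
  €11,000 × 11% = €1,210
  €6,000 × 15% = €900
  €29,500 × 20% = €5,900
  → €8,010
  Less energy credit €7,000 → €1,010

Shadow minimum tax:
  Adjusted income: €46,500 + €8,000 + €9,500 = €64,000
  Less exemption €47,000 → base €17,000
  €17,000 × 19% = €3,230

Excess of shadow minimum tax over mainline income levy: €3,230 − €1,010 = €2,220.

€2,220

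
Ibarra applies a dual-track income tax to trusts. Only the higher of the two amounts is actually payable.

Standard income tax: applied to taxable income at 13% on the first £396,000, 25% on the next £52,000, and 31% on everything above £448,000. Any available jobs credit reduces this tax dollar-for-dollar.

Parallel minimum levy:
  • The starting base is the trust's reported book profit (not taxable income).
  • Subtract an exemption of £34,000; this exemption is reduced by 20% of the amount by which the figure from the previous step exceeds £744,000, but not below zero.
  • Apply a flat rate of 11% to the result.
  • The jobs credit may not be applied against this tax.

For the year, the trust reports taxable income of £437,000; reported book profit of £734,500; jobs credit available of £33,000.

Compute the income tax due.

Parallel minimum levy:
  Base (reported book profit): £734,500
  Exemption: £734,500 ≤ £744,000, so full £34,000 applies
  Base: £734,500 − £34,000 = £700,500
  £700,500 × 11% = £77,055

Standard income tax:
  £396,000 × 13% = £51,480
  £41,000 × 25% = £10,250
  → £61,730
  Less jobs credit £33,000 → £28,730

£77,055 > £28,730, so the parallel minimum levy is the binding amount.

£77,055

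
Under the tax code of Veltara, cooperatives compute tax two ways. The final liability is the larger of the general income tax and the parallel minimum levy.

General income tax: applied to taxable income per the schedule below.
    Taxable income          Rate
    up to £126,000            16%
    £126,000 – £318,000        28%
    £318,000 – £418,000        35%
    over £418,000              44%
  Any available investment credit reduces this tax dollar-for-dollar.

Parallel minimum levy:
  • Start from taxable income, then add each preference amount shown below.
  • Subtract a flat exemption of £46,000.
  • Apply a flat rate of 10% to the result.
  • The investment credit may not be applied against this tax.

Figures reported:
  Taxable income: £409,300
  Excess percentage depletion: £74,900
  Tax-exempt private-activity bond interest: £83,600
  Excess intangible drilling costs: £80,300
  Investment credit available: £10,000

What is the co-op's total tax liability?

General income tax:
  £126,000 × 16% = £20,160
  £192,000 × 28% = £53,760
  £91,300 × 35% = £31,955
  → £105,875
  Less investment credit £10,000 → £95,875

Parallel minimum levy:
  Adjusted income: £409,300 + £74,900 + £83,600 + £80,300 = £648,100
  Less exemption £46,000 → base £602,100
  £602,100 × 10% = £60,210

£95,875 > £60,210, so the general income tax governs.

£95,875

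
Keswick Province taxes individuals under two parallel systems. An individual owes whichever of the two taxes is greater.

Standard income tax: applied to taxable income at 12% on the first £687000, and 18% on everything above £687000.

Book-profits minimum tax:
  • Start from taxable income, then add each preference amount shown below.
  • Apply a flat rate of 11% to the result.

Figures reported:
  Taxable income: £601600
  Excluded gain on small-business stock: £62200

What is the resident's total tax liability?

£73018

Book-profits minimum tax:
  Adjusted income: £601600 + £62200 = £663800
  £663800 × 11% = £73018

Standard income tax:
  £601600 × 12% = £72192

£73018 > £72192, so the book-profits minimum tax is the binding amount.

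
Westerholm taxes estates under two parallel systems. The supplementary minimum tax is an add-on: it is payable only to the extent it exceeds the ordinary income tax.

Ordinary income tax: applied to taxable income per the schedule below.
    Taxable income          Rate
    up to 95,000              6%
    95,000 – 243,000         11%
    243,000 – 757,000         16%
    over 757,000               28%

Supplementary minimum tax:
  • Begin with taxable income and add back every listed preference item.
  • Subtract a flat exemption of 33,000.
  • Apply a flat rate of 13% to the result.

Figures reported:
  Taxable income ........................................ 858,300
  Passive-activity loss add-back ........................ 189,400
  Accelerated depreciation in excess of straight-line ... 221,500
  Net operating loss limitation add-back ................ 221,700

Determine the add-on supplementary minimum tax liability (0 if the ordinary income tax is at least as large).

Ordinary income tax:
  95,000 × 6% = 5,700
  148,000 × 11% = 16,280
  514,000 × 16% = 82,240
  101,300 × 28% = 28,364
  → 132,584

Supplementary minimum tax:
  Adjusted income: 858,300 + 189,400 + 221,500 + 221,700 = 1,490,900
  Less exemption 33,000 → base 1,457,900
  1,457,900 × 13% = 189,527

Excess of supplementary minimum tax over ordinary income tax: 189,527 − 132,584 = 56,943.

56,943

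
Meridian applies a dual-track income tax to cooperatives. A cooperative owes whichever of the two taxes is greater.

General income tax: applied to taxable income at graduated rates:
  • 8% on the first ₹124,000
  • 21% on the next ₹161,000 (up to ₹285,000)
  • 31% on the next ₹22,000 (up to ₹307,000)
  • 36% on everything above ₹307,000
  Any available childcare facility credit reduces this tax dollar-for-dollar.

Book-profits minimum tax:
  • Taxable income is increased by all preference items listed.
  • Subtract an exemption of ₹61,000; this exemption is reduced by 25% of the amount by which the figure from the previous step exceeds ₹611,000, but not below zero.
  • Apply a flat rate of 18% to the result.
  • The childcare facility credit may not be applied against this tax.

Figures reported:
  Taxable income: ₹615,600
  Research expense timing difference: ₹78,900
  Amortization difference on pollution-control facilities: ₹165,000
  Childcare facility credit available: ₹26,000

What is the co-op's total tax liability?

₹154,710

General income tax:
  ₹124,000 × 8% = ₹9,920
  ₹161,000 × 21% = ₹33,810
  ₹22,000 × 31% = ₹6,820
  ₹308,600 × 36% = ₹111,096
  → ₹161,646
  Less childcare facility credit ₹26,000 → ₹135,646

Book-profits minimum tax:
  Adjusted income: ₹615,600 + ₹78,900 + ₹165,000 = ₹859,500
  Exemption: 25% × (₹859,500 − ₹611,000) = ₹62,125 ≥ ₹61,000, so the exemption is fully phased out
  Base: ₹859,500 − ₹0 = ₹859,500
  ₹859,500 × 18% = ₹154,710

₹154,710 > ₹135,646, so the book-profits minimum tax is the binding amount.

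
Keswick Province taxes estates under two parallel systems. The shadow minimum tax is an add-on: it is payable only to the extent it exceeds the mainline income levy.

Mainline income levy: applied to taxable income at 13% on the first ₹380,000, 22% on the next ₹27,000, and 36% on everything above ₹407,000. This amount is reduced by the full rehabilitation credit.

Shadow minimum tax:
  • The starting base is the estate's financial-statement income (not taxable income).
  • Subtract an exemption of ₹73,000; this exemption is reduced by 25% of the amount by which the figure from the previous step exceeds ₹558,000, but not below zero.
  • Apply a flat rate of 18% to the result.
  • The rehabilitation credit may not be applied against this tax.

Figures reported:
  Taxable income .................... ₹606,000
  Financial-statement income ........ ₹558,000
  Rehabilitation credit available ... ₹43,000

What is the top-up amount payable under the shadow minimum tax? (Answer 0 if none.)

Shadow minimum tax:
  Base (financial-statement income): ₹558,000
  Exemption: ₹558,000 ≤ ₹558,000, so full ₹73,000 applies
  Base: ₹558,000 − ₹73,000 = ₹485,000
  ₹485,000 × 18% = ₹87,300

Mainline income levy:
  ₹380,000 × 13% = ₹49,400
  ₹27,000 × 22% = ₹5,940
  ₹199,000 × 36% = ₹71,640
  → ₹126,980
  Less rehabilitation credit ₹43,000 → ₹83,980

Excess of shadow minimum tax over mainline income levy: ₹87,300 − ₹83,980 = ₹3,320.

₹3,320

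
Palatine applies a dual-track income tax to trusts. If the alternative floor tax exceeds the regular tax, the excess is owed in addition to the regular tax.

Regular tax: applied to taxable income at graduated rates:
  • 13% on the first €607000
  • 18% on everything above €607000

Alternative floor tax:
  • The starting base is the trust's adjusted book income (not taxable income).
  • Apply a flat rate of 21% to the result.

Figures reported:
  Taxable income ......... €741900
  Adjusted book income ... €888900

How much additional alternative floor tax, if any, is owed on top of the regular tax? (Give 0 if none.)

Alternative floor tax:
  Base (adjusted book income): €888900
  €888900 × 21% = €186669

Regular tax:
  €607000 × 13% = €78910
  €134900 × 18% = €24282
  → €103192

Excess of alternative floor tax over regular tax: €186669 − €103192 = €83477.

€83477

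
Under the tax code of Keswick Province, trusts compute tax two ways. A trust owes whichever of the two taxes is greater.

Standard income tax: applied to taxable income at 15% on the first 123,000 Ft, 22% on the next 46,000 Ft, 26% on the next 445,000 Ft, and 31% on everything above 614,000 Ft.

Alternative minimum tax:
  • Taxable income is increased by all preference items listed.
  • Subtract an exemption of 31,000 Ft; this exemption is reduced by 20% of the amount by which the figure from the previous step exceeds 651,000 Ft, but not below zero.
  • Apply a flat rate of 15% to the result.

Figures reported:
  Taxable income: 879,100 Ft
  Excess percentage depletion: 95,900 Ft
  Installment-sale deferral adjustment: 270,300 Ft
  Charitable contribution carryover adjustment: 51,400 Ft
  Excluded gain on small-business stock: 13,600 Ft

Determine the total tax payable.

Standard income tax:
  123,000 Ft × 15% = 18,450 Ft
  46,000 Ft × 22% = 10,120 Ft
  445,000 Ft × 26% = 115,700 Ft
  265,100 Ft × 31% = 82,181 Ft
  → 226,451 Ft

Alternative minimum tax:
  Adjusted income: 879,100 Ft + 95,900 Ft + 270,300 Ft + 51,400 Ft + 13,600 Ft = 1,310,300 Ft
  Exemption: 20% × (1,310,300 Ft − 651,000 Ft) = 131,860 Ft ≥ 31,000 Ft, so the exemption is fully phased out
  Base: 1,310,300 Ft − 0 Ft = 1,310,300 Ft
  1,310,300 Ft × 15% = 196,545 Ft

226,451 Ft > 196,545 Ft, so the standard income tax governs.

226,451 Ft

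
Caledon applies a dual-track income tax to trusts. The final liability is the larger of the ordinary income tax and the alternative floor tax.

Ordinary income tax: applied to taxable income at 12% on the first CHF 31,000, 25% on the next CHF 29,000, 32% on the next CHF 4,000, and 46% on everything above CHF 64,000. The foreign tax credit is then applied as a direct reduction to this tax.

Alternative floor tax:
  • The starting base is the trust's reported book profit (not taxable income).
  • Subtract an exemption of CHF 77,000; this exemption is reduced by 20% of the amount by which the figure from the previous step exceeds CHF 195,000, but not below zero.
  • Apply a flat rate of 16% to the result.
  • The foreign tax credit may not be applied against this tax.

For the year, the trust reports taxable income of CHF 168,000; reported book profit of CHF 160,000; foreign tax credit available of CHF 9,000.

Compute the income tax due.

CHF 51,090

Ordinary income tax:
  CHF 31,000 × 12% = CHF 3,720
  CHF 29,000 × 25% = CHF 7,250
  CHF 4,000 × 32% = CHF 1,280
  CHF 104,000 × 46% = CHF 47,840
  → CHF 60,090
  Less foreign tax credit CHF 9,000 → CHF 51,090

Alternative floor tax:
  Base (reported book profit): CHF 160,000
  Exemption: CHF 160,000 ≤ CHF 195,000, so full CHF 77,000 applies
  Base: CHF 160,000 − CHF 77,000 = CHF 83,000
  CHF 83,000 × 16% = CHF 13,280

CHF 51,090 > CHF 13,280, so the ordinary income tax governs.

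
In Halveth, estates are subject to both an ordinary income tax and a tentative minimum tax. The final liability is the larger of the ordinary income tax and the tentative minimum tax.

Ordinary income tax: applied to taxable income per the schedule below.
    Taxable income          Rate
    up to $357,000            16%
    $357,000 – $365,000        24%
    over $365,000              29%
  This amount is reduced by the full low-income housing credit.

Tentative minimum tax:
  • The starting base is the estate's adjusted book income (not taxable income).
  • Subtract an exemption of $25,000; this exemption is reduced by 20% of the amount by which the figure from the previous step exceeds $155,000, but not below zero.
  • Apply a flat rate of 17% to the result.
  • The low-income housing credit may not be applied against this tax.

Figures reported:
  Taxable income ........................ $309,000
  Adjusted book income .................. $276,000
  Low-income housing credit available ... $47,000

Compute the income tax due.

Tentative minimum tax:
  Base (adjusted book income): $276,000
  Exemption: $25,000 − 20% × ($276,000 − $155,000) = $25,000 − $24,200 = $800
  Base: $276,000 − $800 = $275,200
  $275,200 × 17% = $46,784

Ordinary income tax:
  $309,000 × 16% = $49,440
  Less low-income housing credit $47,000 → $2,440

$46,784 > $2,440, so the tentative minimum tax is the binding amount.

$46,784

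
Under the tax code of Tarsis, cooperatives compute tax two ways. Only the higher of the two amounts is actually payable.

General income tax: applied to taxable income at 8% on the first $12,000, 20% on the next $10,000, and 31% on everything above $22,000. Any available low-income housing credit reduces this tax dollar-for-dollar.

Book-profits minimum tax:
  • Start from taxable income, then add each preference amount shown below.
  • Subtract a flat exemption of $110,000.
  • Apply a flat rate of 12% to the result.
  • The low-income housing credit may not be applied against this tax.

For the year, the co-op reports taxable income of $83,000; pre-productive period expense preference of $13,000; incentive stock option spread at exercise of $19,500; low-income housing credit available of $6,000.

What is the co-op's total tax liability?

Book-profits minimum tax:
  Adjusted income: $83,000 + $13,000 + $19,500 = $115,500
  Less exemption $110,000 → base $5,500
  $5,500 × 12% = $660

General income tax:
  $12,000 × 8% = $960
  $10,000 × 20% = $2,000
  $61,000 × 31% = $18,910
  → $21,870
  Less low-income housing credit $6,000 → $15,870

$15,870 > $660, so the general income tax governs.

$15,870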